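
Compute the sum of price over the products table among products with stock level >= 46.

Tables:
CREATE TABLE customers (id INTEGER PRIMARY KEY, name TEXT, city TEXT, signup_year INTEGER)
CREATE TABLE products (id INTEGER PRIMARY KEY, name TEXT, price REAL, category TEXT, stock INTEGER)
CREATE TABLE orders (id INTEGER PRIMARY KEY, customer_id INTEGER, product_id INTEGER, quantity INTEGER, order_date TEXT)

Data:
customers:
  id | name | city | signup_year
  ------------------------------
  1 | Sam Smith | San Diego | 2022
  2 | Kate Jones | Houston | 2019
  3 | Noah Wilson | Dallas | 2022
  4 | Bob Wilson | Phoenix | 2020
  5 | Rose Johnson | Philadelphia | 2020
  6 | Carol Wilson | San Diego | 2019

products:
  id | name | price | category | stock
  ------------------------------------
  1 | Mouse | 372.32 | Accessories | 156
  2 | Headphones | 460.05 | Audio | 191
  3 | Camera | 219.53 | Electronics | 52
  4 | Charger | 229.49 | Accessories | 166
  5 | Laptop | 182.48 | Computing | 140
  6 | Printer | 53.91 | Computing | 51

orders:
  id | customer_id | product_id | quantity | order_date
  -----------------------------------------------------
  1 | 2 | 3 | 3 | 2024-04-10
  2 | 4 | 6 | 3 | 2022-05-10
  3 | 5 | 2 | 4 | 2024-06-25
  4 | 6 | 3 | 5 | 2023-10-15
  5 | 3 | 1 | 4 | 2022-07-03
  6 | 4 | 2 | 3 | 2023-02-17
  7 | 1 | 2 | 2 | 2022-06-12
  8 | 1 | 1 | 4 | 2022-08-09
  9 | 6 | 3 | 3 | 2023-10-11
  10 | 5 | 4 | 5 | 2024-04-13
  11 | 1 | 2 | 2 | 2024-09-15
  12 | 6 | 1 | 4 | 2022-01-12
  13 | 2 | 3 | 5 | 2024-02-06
SELECT SUM(price) FROM products WHERE stock >= 46

Execution result:
1517.78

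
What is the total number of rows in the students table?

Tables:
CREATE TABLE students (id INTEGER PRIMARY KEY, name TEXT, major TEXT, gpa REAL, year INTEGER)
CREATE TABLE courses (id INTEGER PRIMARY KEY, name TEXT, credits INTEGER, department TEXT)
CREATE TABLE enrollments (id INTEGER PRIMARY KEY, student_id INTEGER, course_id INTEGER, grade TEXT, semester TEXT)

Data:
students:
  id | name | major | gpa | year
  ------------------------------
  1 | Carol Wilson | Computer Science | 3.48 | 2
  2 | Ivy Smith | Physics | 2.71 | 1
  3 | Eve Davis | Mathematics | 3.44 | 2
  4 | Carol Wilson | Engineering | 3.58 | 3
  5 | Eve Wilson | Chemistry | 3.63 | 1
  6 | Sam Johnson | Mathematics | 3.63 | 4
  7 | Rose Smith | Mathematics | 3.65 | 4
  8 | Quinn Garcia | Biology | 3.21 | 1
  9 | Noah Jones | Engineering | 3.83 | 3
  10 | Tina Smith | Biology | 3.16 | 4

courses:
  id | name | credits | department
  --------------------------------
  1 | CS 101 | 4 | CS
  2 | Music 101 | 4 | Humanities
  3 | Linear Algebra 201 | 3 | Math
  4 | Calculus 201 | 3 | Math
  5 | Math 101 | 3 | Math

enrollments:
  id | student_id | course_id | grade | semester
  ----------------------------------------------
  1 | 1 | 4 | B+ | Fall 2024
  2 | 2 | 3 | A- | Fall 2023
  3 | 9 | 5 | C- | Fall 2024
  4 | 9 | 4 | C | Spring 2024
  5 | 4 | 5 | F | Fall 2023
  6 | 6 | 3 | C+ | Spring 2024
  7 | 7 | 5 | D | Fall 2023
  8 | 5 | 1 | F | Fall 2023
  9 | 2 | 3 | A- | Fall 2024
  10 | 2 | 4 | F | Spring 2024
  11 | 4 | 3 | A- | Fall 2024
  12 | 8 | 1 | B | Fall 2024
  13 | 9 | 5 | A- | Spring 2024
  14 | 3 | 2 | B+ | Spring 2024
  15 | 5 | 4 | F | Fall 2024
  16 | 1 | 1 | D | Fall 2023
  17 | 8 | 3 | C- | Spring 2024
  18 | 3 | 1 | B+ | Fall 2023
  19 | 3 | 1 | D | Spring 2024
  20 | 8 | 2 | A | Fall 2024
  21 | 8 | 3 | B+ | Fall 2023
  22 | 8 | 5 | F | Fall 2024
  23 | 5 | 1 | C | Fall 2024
SELECT COUNT(*) FROM students

Execution result:
10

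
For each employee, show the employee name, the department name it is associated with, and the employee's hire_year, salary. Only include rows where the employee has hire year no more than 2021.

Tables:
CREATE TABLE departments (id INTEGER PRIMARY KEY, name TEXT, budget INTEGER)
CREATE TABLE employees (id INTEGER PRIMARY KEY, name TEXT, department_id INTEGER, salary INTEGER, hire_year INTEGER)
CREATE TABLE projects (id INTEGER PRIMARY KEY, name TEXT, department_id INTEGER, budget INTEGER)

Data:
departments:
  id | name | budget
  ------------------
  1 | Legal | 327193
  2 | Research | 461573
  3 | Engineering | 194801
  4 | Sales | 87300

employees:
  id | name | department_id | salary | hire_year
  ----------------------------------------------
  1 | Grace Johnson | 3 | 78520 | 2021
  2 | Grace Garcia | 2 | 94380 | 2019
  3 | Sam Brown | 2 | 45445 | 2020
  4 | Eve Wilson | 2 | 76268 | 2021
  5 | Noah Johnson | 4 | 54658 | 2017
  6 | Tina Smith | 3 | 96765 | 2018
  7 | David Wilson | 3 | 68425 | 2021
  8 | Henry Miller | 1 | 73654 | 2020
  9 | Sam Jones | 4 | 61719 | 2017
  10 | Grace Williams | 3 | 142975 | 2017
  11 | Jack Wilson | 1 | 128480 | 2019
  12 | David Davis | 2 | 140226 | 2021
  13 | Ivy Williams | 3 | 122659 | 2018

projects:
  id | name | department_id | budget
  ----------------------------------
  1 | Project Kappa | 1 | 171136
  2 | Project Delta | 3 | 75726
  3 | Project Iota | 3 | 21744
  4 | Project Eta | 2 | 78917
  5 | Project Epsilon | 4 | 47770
SELECT c.name, p.name AS department, c.hire_year, c.salary FROM employees c JOIN departments p ON c.department_id = p.id WHERE c.hire_year <= 2021

Execution result:
name | department | hire_year | salary
Grace Johnson | Engineering | 2021 | 78520
Grace Garcia | Research | 2019 | 94380
Sam Brown | Research | 2020 | 45445
Eve Wilson | Research | 2021 | 76268
Noah Johnson | Sales | 2017 | 54658
Tina Smith | Engineering | 2018 | 96765
David Wilson | Engineering | 2021 | 68425
Henry Miller | Legal | 2020 | 73654
Sam Jones | Sales | 2017 | 61719
Grace Williams | Engineering | 2017 | 142975
Jack Wilson | Legal | 2019 | 128480
David Davis | Research | 2021 | 140226
Ivy Williams | Engineering | 2018 | 122659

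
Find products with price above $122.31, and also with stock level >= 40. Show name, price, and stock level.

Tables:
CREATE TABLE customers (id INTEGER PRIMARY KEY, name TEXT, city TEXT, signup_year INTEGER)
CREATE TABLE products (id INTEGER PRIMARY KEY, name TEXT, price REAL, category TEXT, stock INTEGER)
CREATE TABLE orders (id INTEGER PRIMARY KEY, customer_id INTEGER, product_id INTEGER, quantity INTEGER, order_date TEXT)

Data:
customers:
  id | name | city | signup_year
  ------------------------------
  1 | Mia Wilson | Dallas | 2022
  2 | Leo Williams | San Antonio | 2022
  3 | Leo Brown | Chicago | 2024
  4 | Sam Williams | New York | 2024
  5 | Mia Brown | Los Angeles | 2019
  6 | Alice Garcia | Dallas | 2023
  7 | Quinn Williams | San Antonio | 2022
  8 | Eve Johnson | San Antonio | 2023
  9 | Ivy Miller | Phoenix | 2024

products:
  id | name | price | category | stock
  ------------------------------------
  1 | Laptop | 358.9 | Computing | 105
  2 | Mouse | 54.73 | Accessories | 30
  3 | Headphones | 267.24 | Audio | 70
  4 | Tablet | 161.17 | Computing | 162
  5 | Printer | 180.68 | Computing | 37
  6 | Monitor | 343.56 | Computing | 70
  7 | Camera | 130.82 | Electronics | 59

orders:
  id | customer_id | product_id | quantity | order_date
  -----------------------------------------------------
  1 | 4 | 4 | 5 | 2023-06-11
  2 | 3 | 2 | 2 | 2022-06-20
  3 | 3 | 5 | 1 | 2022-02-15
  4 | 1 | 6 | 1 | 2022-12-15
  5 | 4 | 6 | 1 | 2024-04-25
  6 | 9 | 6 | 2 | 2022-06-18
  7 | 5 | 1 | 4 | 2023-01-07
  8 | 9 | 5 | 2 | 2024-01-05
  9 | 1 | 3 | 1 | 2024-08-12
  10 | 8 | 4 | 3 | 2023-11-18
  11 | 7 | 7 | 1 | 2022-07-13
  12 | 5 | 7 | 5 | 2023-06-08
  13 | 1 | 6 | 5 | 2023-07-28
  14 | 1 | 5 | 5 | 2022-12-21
SELECT name, price, stock FROM products WHERE price > 122.31 AND stock >= 40

Execution result:
name | price | stock
Laptop | 358.90 | 105
Headphones | 267.24 | 70
Tablet | 161.17 | 162
Monitor | 343.56 | 70
Camera | 130.82 | 59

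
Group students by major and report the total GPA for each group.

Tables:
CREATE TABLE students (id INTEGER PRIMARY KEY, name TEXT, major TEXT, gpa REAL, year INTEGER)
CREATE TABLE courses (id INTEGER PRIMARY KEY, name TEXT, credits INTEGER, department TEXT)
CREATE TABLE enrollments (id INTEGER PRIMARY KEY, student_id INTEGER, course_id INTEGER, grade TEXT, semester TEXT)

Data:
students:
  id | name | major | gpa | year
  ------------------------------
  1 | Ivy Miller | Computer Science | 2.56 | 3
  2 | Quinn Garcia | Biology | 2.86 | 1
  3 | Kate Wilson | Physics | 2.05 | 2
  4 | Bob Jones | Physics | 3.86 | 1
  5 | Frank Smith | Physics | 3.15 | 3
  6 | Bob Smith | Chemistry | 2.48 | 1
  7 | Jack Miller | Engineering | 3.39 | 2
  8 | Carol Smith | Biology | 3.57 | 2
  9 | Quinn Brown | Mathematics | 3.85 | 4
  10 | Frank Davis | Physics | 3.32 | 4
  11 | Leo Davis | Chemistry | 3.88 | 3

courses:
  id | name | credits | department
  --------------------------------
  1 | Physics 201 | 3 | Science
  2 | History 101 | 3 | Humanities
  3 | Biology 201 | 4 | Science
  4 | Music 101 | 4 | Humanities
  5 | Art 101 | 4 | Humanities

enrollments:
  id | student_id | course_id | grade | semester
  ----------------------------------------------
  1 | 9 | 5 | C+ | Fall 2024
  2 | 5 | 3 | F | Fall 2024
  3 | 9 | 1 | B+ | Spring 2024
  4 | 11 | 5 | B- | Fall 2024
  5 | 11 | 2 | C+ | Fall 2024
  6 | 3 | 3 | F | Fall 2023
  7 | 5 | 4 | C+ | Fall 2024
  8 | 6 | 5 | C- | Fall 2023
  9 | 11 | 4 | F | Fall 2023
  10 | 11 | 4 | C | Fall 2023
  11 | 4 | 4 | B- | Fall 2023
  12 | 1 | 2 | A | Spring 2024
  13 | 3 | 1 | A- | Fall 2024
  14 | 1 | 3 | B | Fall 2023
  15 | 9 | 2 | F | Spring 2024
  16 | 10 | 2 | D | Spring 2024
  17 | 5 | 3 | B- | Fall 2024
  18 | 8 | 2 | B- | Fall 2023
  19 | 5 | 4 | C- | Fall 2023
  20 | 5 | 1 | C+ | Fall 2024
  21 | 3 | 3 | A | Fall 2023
SELECT major, SUM(gpa) AS sum_gpa FROM students GROUP BY major

Execution result:
major | sum_gpa
Biology | 6.43
Chemistry | 6.36
Computer Science | 2.56
Engineering | 3.39
Mathematics | 3.85
Physics | 12.38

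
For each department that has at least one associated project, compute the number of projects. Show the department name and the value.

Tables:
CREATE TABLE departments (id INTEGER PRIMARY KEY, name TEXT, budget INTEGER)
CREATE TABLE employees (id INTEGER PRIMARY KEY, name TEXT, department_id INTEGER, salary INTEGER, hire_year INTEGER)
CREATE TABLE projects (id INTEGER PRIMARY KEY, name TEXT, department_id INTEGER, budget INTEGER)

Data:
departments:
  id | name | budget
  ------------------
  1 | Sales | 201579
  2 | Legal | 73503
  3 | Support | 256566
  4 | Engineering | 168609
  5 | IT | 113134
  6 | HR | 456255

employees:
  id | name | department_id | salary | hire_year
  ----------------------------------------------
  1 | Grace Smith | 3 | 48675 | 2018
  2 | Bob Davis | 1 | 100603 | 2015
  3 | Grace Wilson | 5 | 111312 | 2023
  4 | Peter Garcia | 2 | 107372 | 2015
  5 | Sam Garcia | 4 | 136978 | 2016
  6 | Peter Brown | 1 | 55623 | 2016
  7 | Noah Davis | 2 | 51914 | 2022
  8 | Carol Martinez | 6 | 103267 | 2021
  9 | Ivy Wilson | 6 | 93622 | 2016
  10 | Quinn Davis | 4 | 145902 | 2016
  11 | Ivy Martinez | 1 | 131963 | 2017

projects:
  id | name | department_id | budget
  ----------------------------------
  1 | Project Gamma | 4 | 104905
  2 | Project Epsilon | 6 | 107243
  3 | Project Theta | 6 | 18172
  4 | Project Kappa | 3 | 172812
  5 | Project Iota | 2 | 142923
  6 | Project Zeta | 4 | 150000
SELECT p.name, COUNT(*) AS n FROM projects c JOIN departments p ON c.department_id = p.id GROUP BY p.id, p.name

Execution result:
name | n
Legal | 1
Support | 1
Engineering | 2
HR | 2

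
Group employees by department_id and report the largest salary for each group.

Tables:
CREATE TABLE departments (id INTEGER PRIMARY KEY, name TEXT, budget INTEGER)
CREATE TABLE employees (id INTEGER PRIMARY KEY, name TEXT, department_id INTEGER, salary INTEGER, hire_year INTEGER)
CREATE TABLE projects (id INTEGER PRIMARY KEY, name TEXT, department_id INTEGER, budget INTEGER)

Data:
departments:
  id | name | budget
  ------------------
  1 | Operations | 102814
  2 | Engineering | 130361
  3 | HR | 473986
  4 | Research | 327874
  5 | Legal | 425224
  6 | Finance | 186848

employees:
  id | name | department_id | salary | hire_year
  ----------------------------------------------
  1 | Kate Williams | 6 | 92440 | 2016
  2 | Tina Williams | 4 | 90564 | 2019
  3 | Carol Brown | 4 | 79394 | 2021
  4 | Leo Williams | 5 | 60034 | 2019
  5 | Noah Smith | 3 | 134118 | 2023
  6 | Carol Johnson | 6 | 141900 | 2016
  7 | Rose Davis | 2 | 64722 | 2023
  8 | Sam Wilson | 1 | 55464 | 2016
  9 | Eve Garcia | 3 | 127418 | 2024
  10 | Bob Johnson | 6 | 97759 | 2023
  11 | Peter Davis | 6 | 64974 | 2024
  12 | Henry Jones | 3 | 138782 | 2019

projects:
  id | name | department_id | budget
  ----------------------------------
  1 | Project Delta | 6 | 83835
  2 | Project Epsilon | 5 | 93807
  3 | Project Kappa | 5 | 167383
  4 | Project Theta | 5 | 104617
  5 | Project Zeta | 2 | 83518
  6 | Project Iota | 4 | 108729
SELECT department_id, MAX(salary) AS max_salary FROM employees GROUP BY department_id

Execution result:
department_id | max_salary
1 | 55464
2 | 64722
3 | 138782
4 | 90564
5 | 60034
6 | 141900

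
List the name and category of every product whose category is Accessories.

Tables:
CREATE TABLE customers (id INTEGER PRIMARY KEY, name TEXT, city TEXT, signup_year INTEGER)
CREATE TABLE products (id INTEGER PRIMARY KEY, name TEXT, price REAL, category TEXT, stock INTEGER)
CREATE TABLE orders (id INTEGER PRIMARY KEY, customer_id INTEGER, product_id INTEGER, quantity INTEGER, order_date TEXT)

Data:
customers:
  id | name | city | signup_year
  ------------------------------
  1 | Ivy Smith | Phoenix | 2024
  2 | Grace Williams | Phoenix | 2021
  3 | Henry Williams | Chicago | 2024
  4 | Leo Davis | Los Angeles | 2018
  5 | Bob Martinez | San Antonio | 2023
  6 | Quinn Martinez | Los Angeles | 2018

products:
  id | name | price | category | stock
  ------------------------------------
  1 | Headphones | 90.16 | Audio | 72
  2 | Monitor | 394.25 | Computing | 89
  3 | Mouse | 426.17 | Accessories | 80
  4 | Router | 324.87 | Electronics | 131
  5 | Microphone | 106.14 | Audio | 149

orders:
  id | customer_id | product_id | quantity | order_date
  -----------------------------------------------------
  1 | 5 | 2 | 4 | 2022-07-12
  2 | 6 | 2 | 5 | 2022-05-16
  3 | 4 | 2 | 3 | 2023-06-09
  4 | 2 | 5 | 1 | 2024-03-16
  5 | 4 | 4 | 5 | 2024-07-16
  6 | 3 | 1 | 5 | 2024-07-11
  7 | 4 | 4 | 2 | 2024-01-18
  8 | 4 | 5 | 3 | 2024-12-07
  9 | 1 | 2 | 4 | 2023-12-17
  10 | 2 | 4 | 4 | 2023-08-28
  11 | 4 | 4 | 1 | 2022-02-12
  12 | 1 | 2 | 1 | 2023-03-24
SELECT name, category FROM products WHERE category = 'Accessories'

Execution result:
name | category
Mouse | Accessories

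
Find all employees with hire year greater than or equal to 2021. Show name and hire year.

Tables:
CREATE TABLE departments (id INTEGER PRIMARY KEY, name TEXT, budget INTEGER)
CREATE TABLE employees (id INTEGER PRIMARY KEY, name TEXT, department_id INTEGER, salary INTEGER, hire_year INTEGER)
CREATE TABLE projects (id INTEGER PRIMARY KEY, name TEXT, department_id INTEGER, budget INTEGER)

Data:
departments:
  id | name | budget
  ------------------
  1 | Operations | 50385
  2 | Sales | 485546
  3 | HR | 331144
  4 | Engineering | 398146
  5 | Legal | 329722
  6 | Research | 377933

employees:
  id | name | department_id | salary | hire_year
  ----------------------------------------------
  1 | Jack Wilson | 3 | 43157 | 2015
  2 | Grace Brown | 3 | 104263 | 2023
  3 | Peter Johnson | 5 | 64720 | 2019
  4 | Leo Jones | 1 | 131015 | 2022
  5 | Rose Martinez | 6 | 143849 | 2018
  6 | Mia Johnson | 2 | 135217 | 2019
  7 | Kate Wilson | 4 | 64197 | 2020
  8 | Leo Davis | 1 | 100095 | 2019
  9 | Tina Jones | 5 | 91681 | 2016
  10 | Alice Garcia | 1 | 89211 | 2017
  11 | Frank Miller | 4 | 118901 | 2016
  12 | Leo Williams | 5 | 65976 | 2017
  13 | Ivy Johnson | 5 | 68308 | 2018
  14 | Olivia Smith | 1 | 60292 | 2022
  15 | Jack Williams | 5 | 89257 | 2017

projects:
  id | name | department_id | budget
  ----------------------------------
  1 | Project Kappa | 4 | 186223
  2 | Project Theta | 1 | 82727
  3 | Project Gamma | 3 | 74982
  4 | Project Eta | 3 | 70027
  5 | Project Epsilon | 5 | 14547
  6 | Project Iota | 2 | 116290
SELECT name, hire_year FROM employees WHERE hire_year >= 2021

Execution result:
name | hire_year
Grace Brown | 2023
Leo Jones | 2022
Olivia Smith | 2022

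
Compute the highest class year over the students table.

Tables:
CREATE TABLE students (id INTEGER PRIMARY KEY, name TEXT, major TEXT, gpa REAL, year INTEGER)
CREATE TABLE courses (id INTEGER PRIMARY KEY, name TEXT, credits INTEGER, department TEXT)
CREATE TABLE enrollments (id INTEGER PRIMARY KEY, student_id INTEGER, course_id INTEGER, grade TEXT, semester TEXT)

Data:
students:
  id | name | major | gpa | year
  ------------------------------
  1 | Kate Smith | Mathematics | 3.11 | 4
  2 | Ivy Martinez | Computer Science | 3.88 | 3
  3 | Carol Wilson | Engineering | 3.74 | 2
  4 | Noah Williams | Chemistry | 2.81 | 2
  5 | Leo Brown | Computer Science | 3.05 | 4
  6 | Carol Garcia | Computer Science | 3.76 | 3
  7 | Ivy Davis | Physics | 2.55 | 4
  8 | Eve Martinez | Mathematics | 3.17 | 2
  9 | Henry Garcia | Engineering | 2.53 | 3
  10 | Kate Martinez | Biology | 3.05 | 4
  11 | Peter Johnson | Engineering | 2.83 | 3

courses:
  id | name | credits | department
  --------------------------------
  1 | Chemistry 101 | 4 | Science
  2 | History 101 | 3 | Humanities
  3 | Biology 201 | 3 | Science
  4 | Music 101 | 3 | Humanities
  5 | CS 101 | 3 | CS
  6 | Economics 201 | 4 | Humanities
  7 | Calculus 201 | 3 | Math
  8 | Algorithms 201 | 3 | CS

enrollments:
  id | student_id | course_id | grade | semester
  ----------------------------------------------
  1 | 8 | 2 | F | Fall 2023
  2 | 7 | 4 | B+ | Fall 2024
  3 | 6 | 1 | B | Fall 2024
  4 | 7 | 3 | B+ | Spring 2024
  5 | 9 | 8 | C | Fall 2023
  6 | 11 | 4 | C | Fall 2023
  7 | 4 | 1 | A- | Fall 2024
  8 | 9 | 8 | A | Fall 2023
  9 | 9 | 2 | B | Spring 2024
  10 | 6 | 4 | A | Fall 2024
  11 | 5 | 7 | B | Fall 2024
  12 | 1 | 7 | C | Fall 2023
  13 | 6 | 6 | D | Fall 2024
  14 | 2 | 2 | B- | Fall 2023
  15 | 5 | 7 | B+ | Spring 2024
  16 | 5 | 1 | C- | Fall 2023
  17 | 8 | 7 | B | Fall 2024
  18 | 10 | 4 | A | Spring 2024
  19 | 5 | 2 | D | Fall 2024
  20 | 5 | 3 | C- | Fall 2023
SELECT MAX(year) FROM students

Execution result:
4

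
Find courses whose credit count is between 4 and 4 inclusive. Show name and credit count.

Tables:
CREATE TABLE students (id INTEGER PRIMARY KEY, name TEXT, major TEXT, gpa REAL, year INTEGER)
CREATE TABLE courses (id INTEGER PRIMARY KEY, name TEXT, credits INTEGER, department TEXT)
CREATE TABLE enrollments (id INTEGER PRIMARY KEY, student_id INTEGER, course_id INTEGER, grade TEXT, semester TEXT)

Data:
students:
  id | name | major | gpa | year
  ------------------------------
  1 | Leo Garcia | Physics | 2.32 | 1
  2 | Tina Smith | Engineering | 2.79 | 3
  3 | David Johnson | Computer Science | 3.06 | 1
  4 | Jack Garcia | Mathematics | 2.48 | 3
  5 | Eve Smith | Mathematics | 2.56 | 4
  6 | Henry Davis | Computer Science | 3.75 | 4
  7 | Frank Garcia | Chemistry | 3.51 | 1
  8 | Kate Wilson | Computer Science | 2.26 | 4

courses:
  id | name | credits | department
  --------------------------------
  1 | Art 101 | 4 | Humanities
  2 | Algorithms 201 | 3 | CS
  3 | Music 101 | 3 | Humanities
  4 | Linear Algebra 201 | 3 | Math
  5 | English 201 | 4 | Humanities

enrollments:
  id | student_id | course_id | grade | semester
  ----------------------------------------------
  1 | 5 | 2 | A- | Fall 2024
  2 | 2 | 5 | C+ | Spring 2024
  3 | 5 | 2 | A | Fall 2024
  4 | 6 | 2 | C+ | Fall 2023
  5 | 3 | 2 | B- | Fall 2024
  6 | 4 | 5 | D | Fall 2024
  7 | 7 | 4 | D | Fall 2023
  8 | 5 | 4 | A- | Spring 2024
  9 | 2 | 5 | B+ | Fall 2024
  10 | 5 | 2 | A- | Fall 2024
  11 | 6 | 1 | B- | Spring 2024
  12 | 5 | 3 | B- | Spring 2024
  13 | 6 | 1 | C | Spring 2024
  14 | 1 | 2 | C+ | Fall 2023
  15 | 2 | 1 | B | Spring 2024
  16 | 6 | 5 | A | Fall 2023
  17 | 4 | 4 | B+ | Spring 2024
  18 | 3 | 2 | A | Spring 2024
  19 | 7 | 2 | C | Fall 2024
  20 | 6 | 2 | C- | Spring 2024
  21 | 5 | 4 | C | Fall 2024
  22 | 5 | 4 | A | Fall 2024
SELECT name, credits FROM courses WHERE credits BETWEEN 4 AND 4

Execution result:
name | credits
Art 101 | 4
English 201 | 4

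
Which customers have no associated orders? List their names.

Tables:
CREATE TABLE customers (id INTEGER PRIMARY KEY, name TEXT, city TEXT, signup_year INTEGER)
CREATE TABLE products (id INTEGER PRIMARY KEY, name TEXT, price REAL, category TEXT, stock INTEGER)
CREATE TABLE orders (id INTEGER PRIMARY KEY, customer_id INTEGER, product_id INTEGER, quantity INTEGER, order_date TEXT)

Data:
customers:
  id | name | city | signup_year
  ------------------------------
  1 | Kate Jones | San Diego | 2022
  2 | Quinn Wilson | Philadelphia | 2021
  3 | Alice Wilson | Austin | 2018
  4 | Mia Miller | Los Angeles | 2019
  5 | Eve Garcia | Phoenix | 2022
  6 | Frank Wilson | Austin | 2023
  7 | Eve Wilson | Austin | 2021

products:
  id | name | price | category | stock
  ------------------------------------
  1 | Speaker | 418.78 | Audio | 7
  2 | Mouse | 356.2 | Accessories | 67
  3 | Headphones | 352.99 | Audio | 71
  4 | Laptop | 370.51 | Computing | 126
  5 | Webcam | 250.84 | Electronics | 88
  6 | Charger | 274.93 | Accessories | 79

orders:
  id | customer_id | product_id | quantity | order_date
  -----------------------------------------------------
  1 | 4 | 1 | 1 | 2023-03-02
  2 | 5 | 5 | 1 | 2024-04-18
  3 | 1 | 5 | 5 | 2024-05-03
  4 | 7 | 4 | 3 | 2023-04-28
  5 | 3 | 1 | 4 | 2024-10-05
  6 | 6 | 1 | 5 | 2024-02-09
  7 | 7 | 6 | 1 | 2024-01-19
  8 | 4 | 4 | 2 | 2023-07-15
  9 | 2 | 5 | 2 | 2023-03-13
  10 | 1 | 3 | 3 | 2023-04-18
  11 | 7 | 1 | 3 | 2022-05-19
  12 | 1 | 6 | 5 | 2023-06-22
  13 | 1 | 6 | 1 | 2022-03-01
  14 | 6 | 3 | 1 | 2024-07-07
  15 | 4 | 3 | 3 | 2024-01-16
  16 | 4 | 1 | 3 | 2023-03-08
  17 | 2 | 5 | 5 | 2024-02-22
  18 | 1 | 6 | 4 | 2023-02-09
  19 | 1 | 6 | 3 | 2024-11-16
SELECT p.name FROM customers p LEFT JOIN orders c ON c.customer_id = p.id WHERE c.id IS NULL

Execution result:
(no rows)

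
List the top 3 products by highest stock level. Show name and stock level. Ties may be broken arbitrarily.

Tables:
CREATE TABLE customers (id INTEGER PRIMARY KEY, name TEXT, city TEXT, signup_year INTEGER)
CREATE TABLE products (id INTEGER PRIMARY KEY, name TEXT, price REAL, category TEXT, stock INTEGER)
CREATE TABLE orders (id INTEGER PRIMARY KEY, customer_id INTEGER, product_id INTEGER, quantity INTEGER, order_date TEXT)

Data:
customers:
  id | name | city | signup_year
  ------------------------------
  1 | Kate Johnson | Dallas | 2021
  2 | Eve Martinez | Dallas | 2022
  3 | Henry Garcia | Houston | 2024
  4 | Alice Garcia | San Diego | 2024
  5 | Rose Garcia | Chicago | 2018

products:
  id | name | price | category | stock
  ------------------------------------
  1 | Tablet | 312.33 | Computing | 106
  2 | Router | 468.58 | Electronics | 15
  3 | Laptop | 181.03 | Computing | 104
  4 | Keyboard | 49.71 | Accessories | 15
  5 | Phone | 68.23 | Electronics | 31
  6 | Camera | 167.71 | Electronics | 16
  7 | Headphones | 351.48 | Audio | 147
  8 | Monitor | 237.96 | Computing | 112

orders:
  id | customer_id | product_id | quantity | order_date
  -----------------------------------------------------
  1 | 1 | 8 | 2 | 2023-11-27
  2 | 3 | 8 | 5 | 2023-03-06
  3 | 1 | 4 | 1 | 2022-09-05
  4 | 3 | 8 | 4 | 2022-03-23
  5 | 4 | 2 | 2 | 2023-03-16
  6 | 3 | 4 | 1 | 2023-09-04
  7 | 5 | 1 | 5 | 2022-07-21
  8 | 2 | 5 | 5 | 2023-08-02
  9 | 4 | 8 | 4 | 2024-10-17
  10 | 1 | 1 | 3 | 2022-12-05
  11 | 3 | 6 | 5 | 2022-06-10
SELECT name, stock FROM products ORDER BY stock DESC LIMIT 3

Execution result:
name | stock
Headphones | 147
Monitor | 112
Tablet | 106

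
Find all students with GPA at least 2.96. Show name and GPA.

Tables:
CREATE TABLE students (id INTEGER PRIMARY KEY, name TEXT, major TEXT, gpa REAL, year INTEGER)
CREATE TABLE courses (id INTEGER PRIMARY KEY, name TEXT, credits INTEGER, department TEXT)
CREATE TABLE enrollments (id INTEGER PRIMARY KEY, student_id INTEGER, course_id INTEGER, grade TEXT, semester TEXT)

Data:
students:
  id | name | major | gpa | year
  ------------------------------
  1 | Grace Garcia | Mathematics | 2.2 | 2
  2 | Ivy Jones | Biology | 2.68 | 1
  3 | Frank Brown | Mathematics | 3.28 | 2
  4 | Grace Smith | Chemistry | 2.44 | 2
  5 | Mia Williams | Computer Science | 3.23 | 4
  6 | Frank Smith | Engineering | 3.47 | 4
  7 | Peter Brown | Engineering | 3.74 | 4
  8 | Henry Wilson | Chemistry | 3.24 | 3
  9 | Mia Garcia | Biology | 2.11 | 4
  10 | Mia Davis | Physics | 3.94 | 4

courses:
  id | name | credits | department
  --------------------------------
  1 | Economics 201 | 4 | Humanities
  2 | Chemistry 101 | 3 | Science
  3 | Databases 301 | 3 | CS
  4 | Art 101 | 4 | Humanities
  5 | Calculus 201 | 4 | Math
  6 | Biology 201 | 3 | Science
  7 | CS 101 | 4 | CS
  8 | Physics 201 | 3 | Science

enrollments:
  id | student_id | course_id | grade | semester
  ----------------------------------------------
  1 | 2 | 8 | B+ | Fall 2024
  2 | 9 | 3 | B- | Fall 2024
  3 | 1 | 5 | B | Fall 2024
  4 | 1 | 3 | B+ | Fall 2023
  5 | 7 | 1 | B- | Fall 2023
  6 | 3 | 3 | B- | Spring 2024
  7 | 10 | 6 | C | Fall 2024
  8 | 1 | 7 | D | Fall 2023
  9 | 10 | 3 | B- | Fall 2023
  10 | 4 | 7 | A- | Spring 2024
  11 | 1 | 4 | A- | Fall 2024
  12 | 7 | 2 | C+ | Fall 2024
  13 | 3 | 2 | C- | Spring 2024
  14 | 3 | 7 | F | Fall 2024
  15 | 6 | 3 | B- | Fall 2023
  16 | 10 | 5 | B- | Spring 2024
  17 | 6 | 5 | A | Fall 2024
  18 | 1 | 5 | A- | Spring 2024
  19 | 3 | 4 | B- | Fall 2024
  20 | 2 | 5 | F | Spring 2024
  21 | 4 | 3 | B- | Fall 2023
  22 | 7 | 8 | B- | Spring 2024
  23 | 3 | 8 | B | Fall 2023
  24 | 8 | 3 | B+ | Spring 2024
SELECT name, gpa FROM students WHERE gpa >= 2.96

Execution result:
name | gpa
Frank Brown | 3.28
Mia Williams | 3.23
Frank Smith | 3.47
Peter Brown | 3.74
Henry Wilson | 3.24
Mia Davis | 3.94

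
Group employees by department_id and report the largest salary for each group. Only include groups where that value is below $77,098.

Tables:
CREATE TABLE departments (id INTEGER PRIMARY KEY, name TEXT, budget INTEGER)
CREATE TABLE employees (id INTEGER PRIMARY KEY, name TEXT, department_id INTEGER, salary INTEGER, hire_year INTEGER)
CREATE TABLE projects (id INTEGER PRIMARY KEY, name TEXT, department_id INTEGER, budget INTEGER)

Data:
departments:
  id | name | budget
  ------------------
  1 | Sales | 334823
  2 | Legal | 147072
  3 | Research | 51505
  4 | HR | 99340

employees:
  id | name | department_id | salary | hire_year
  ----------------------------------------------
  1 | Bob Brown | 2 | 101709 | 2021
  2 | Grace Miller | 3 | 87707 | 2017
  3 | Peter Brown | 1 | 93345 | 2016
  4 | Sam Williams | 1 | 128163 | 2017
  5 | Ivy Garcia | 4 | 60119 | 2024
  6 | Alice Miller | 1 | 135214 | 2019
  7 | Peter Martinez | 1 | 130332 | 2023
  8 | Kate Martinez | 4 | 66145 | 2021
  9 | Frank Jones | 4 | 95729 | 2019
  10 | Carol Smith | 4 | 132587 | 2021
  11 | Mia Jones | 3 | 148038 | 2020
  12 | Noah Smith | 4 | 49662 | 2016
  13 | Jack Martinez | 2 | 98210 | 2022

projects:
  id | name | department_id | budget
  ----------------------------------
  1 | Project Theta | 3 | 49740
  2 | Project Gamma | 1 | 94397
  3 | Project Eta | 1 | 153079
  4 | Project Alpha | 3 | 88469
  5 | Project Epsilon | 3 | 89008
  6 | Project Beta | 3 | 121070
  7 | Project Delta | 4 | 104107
SELECT department_id, MAX(salary) AS max_salary FROM employees GROUP BY department_id HAVING MAX(salary) < 77098

Execution result:
(no rows)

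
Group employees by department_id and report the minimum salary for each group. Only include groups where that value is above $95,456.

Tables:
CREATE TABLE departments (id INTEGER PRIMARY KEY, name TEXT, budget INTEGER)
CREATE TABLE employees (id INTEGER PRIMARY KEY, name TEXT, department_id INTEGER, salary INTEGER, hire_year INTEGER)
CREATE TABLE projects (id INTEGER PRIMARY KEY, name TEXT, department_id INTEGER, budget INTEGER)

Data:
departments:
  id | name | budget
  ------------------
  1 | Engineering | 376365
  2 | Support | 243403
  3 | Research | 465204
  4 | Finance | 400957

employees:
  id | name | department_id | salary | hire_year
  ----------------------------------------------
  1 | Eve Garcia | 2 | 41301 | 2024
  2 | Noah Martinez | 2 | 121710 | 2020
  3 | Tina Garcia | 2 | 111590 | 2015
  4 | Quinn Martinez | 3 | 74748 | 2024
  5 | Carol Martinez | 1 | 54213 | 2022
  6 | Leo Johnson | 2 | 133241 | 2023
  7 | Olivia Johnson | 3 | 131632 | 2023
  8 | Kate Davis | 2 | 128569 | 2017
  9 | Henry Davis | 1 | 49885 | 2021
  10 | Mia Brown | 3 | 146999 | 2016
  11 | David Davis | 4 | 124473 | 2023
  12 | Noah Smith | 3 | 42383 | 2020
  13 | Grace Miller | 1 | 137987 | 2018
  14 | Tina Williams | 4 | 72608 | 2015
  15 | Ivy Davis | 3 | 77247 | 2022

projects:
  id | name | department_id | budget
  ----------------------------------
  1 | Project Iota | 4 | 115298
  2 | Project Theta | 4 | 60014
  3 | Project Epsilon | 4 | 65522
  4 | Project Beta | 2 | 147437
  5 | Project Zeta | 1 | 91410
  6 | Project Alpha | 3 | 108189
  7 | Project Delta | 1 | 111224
SELECT department_id, MIN(salary) AS min_salary FROM employees GROUP BY department_id HAVING MIN(salary) > 95456

Execution result:
(no rows)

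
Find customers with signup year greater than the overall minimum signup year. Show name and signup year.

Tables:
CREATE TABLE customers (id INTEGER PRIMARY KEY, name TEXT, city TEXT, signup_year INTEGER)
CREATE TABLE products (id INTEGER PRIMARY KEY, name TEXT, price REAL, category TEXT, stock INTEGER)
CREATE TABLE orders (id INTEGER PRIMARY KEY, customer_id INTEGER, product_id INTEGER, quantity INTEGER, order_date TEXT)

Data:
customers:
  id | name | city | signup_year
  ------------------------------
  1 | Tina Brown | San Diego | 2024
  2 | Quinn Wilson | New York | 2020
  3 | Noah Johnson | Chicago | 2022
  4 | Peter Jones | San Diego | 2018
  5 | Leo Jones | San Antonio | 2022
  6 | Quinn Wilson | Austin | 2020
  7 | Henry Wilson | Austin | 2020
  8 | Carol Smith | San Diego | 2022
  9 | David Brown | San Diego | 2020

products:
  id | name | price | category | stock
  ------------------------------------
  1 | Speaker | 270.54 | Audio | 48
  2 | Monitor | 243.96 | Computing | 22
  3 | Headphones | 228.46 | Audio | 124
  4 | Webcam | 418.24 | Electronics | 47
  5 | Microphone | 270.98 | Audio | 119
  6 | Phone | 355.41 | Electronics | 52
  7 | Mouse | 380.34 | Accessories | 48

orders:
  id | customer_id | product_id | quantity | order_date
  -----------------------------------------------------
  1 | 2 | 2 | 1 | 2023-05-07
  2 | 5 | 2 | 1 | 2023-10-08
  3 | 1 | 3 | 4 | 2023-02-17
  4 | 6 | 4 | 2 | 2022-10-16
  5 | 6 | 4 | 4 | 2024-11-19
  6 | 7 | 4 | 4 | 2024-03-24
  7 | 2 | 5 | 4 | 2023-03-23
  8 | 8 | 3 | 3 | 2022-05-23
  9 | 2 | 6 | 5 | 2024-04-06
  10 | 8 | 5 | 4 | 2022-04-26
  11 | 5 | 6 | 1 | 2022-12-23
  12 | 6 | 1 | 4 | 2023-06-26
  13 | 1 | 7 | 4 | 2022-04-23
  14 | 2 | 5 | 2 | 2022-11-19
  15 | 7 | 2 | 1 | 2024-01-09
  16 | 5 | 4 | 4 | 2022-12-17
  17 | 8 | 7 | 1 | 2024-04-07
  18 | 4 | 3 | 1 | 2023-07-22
SELECT name, signup_year FROM customers WHERE signup_year > (SELECT MIN(signup_year) FROM customers)

Execution result:
name | signup_year
Tina Brown | 2024
Quinn Wilson | 2020
Noah Johnson | 2022
Leo Jones | 2022
Quinn Wilson | 2020
Henry Wilson | 2020
Carol Smith | 2022
David Brown | 2020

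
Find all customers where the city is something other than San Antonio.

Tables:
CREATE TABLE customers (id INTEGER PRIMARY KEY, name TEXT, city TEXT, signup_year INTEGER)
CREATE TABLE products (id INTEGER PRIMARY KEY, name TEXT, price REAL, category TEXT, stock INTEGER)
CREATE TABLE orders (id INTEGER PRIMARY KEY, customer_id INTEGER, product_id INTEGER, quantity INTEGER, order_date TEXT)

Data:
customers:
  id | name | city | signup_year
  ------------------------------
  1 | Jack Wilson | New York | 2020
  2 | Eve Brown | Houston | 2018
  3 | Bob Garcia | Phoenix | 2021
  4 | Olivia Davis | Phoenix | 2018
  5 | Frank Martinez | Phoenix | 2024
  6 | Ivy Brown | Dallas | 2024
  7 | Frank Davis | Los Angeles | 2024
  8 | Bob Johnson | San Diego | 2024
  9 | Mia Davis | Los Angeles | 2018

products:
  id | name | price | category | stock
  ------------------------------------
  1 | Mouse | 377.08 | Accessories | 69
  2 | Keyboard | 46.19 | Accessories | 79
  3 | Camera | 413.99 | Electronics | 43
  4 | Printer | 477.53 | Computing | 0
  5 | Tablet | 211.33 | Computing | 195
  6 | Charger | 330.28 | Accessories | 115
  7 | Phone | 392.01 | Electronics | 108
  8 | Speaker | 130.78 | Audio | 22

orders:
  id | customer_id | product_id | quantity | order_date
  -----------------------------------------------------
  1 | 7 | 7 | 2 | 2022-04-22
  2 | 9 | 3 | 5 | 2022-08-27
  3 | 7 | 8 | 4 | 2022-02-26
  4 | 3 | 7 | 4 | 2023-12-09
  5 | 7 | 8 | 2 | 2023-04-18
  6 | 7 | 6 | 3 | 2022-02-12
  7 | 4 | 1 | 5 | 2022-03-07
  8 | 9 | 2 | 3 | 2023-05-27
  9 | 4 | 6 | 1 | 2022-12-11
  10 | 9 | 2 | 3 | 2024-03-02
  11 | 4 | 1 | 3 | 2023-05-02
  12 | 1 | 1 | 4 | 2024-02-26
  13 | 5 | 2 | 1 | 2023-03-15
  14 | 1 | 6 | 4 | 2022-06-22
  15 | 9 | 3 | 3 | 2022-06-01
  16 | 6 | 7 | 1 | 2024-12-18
SELECT name, city FROM customers WHERE city <> 'San Antonio'

Execution result:
name | city
Jack Wilson | New York
Eve Brown | Houston
Bob Garcia | Phoenix
Olivia Davis | Phoenix
Frank Martinez | Phoenix
Ivy Brown | Dallas
Frank Davis | Los Angeles
Bob Johnson | San Diego
Mia Davis | Los Angeles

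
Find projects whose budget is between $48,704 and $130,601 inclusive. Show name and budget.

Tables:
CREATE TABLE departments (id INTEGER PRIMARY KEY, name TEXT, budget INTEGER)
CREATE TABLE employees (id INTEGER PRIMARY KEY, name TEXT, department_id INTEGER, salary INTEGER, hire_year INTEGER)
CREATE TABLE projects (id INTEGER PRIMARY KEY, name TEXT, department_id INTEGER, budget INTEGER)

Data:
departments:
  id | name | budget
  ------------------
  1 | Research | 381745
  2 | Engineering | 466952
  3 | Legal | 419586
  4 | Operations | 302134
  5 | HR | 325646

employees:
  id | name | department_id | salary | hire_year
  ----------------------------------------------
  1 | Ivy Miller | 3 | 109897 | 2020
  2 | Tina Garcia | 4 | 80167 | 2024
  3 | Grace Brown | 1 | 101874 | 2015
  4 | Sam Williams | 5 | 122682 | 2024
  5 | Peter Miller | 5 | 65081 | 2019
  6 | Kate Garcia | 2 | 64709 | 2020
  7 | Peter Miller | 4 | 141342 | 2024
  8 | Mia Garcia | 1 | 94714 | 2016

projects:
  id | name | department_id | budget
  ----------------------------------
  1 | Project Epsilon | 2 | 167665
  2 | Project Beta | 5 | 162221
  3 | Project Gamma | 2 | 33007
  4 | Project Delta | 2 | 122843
SELECT name, budget FROM projects WHERE budget BETWEEN 48704 AND 130601

Execution result:
name | budget
Project Delta | 122843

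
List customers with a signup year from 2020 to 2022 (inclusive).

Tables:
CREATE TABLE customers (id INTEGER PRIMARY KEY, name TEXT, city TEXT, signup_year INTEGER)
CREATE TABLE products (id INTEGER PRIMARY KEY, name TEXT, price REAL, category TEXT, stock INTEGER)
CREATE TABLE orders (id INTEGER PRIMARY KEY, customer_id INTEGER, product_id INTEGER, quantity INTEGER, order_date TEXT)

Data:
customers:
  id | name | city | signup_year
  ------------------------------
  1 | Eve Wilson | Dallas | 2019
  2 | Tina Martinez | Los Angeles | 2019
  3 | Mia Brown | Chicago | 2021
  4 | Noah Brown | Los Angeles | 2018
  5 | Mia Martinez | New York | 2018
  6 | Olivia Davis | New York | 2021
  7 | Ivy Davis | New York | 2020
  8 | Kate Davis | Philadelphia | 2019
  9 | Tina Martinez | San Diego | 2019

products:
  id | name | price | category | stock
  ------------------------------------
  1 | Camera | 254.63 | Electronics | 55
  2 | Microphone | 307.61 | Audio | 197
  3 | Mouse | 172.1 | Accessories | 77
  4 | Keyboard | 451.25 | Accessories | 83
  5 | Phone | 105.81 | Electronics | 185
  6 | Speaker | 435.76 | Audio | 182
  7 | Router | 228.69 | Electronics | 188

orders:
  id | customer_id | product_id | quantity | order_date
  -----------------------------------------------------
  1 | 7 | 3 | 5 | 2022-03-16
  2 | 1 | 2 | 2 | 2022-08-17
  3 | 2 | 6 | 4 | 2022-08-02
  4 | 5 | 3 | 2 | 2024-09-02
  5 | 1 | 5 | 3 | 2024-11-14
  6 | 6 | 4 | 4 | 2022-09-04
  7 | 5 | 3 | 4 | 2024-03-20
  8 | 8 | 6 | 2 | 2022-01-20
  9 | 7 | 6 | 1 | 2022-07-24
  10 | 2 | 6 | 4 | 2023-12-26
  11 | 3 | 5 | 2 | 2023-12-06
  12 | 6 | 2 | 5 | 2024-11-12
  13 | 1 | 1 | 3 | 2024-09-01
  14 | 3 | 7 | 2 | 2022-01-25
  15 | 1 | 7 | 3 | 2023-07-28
SELECT name, signup_year FROM customers WHERE signup_year BETWEEN 2020 AND 2022

Execution result:
name | signup_year
Mia Brown | 2021
Olivia Davis | 2021
Ivy Davis | 2020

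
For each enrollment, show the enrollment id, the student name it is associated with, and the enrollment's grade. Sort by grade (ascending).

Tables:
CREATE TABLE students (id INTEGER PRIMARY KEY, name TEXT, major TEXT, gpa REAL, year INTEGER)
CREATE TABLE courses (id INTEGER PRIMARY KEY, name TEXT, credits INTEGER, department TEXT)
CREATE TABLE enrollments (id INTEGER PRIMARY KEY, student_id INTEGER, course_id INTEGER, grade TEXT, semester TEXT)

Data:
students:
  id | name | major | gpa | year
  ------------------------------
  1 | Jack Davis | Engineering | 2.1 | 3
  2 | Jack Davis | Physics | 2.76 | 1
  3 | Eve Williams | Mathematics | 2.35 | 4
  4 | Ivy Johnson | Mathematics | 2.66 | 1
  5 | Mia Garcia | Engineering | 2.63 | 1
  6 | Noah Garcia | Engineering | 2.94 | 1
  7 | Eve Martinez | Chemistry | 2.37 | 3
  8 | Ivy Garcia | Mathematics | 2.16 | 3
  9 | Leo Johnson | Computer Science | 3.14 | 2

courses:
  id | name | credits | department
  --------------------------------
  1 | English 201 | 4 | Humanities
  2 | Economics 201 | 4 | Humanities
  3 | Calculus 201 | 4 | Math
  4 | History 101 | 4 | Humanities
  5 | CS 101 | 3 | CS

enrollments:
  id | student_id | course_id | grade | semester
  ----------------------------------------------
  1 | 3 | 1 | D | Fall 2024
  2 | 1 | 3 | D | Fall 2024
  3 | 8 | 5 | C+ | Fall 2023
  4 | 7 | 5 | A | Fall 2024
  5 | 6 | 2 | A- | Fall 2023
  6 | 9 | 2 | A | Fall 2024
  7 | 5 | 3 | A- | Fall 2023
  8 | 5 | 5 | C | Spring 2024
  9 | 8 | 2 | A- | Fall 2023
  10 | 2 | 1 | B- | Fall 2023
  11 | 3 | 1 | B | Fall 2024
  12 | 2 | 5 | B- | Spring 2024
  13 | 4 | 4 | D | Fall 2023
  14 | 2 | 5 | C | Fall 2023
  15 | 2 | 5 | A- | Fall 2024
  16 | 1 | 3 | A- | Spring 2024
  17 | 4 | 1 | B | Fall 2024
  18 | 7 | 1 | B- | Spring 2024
SELECT c.id, p.name AS student, c.grade FROM enrollments c JOIN students p ON c.student_id = p.id ORDER BY c.grade ASC

Execution result:
id | student | grade
4 | Eve Martinez | A
6 | Leo Johnson | A
5 | Noah Garcia | A-
7 | Mia Garcia | A-
9 | Ivy Garcia | A-
15 | Jack Davis | A-
16 | Jack Davis | A-
11 | Eve Williams | B
17 | Ivy Johnson | B
10 | Jack Davis | B-
12 | Jack Davis | B-
18 | Eve Martinez | B-
8 | Mia Garcia | C
14 | Jack Davis | C
3 | Ivy Garcia | C+
1 | Eve Williams | D
2 | Jack Davis | D
13 | Ivy Johnson | D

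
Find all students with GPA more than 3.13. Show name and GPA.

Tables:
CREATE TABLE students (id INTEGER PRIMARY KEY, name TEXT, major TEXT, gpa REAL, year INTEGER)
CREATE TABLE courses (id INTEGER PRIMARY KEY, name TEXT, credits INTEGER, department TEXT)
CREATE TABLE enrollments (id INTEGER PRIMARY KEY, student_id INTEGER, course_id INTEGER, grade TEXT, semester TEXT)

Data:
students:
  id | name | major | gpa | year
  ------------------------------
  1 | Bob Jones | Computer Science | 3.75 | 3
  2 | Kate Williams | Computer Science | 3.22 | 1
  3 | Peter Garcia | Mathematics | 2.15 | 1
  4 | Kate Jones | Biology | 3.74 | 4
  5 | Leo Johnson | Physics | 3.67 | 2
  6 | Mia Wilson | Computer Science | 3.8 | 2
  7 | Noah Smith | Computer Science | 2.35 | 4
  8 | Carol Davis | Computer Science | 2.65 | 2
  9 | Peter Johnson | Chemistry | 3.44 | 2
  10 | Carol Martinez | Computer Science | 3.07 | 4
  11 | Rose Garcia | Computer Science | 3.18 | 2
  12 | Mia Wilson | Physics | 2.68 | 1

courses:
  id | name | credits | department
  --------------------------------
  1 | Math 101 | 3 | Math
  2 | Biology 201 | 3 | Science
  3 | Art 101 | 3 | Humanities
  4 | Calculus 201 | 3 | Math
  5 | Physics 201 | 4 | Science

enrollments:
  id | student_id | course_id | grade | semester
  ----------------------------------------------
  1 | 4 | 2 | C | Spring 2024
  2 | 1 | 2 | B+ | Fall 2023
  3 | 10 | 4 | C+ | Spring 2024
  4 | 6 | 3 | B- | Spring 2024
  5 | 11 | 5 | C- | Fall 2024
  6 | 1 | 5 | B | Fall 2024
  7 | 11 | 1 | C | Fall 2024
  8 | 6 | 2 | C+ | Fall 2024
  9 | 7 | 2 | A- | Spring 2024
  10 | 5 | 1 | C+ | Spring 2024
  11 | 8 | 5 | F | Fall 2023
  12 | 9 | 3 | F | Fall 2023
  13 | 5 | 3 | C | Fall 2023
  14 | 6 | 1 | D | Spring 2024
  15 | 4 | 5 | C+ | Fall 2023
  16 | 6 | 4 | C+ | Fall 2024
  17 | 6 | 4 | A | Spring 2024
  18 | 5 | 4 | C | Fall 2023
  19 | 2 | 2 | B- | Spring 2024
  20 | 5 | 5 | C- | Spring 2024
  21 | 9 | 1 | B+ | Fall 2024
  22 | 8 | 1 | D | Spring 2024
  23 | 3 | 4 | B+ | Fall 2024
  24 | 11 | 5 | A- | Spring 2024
SELECT name, gpa FROM students WHERE gpa > 3.13

Execution result:
name | gpa
Bob Jones | 3.75
Kate Williams | 3.22
Kate Jones | 3.74
Leo Johnson | 3.67
Mia Wilson | 3.80
Peter Johnson | 3.44
Rose Garcia | 3.18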